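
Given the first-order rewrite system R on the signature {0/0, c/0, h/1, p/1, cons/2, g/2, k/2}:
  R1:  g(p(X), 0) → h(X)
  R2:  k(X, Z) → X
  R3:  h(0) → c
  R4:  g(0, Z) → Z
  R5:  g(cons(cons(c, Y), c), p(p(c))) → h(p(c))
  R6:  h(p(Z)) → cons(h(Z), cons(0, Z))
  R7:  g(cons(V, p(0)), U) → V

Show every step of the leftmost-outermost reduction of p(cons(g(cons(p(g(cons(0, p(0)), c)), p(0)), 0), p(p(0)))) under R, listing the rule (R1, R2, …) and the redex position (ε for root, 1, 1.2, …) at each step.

p(cons(p(0), p(p(0))))

1. p(cons(g(cons(p(g(cons(0, p(0)), c)), p(0)), 0), p(p(0))))  →  p(cons(p(g(cons(0, p(0)), c)), p(p(0))))   [R7 at 1.1]
2. p(cons(p(g(cons(0, p(0)), c)), p(p(0))))  →  p(cons(p(0), p(p(0))))   [R7 at 1.1.1]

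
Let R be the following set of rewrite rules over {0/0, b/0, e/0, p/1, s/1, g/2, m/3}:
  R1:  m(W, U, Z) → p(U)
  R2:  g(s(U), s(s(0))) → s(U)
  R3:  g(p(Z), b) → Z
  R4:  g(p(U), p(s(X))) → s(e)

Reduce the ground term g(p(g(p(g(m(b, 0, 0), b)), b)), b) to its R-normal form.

0

1. g(p(g(p(g(m(b, 0, 0), b)), b)), b)  →  g(p(g(m(b, 0, 0), b)), b)   [R3 at ε]
2. g(p(g(m(b, 0, 0), b)), b)  →  g(m(b, 0, 0), b)   [R3 at ε]
3. g(m(b, 0, 0), b)  →  g(p(0), b)   [R1 at 1]
4. g(p(0), b)  →  0   [R3 at ε]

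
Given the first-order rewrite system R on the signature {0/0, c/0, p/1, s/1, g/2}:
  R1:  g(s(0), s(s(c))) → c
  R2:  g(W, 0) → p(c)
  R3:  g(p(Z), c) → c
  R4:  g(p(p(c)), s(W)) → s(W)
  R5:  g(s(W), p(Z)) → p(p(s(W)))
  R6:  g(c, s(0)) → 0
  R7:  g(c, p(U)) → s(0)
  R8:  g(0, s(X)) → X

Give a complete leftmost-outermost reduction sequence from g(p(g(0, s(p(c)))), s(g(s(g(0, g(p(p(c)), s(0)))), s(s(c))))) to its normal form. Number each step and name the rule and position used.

1. g(p(g(0, s(p(c)))), s(g(s(g(0, g(p(p(c)), s(0)))), s(s(c)))))  →  g(p(p(c)), s(g(s(g(0, g(p(p(c)), s(0)))), s(s(c)))))   [R8 at 1.1]
2. g(p(p(c)), s(g(s(g(0, g(p(p(c)), s(0)))), s(s(c)))))  →  s(g(s(g(0, g(p(p(c)), s(0)))), s(s(c))))   [R4 at ε]
3. s(g(s(g(0, g(p(p(c)), s(0)))), s(s(c))))  →  s(g(s(g(0, s(0))), s(s(c))))   [R4 at 1.1.1.2]
4. s(g(s(g(0, s(0))), s(s(c))))  →  s(g(s(0), s(s(c))))   [R8 at 1.1.1]
5. s(g(s(0), s(s(c))))  →  s(c)   [R1 at 1]

s(c)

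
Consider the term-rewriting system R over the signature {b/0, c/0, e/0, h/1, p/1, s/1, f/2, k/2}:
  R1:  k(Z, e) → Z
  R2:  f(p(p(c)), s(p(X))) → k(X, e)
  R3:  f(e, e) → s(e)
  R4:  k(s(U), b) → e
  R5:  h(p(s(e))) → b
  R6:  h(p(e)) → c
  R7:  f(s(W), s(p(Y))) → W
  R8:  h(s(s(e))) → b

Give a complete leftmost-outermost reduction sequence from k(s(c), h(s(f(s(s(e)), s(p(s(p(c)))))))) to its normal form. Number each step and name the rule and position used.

1. k(s(c), h(s(f(s(s(e)), s(p(s(p(c))))))))  →  k(s(c), h(s(s(e))))   [R7 at 2.1.1]
2. k(s(c), h(s(s(e))))  →  k(s(c), b)   [R8 at 2]
3. k(s(c), b)  →  e   [R4 at ε]

e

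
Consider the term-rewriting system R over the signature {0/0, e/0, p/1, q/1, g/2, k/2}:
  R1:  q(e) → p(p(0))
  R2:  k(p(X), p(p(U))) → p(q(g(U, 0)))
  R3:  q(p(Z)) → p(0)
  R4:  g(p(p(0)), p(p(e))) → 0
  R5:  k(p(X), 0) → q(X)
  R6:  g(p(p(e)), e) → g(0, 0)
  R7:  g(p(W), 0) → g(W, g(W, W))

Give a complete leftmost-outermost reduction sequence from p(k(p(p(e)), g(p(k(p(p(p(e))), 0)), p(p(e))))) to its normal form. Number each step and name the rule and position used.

p(p(0))

1. p(k(p(p(e)), g(p(k(p(p(p(e))), 0)), p(p(e)))))  →  p(k(p(p(e)), g(p(q(p(p(e)))), p(p(e)))))   [R5 at 1.2.1.1]
2. p(k(p(p(e)), g(p(q(p(p(e)))), p(p(e)))))  →  p(k(p(p(e)), g(p(p(0)), p(p(e)))))   [R3 at 1.2.1.1]
3. p(k(p(p(e)), g(p(p(0)), p(p(e)))))  →  p(k(p(p(e)), 0))   [R4 at 1.2]
4. p(k(p(p(e)), 0))  →  p(q(p(e)))   [R5 at 1]
5. p(q(p(e)))  →  p(p(0))   [R3 at 1]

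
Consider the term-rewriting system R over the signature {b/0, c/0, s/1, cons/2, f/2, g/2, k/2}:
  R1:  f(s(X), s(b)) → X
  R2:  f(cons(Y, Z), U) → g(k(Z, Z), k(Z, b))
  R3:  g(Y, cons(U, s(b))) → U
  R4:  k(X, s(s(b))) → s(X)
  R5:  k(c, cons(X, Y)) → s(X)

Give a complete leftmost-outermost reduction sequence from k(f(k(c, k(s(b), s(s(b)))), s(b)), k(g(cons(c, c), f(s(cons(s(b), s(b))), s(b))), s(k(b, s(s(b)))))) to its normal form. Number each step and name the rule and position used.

s(c)

1. k(f(k(c, k(s(b), s(s(b)))), s(b)), k(g(cons(c, c), f(s(cons(s(b), s(b))), s(b))), s(k(b, s(s(b))))))  →  k(f(k(c, s(s(b))), s(b)), k(g(cons(c, c), f(s(cons(s(b), s(b))), s(b))), s(k(b, s(s(b))))))   [R4 at 1.1.2]
2. k(f(k(c, s(s(b))), s(b)), k(g(cons(c, c), f(s(cons(s(b), s(b))), s(b))), s(k(b, s(s(b))))))  →  k(f(s(c), s(b)), k(g(cons(c, c), f(s(cons(s(b), s(b))), s(b))), s(k(b, s(s(b))))))   [R4 at 1.1]
3. k(f(s(c), s(b)), k(g(cons(c, c), f(s(cons(s(b), s(b))), s(b))), s(k(b, s(s(b))))))  →  k(c, k(g(cons(c, c), f(s(cons(s(b), s(b))), s(b))), s(k(b, s(s(b))))))   [R1 at 1]
4. k(c, k(g(cons(c, c), f(s(cons(s(b), s(b))), s(b))), s(k(b, s(s(b))))))  →  k(c, k(g(cons(c, c), cons(s(b), s(b))), s(k(b, s(s(b))))))   [R1 at 2.1.2]
5. k(c, k(g(cons(c, c), cons(s(b), s(b))), s(k(b, s(s(b))))))  →  k(c, k(s(b), s(k(b, s(s(b))))))   [R3 at 2.1]
6. k(c, k(s(b), s(k(b, s(s(b))))))  →  k(c, k(s(b), s(s(b))))   [R4 at 2.2.1]
7. k(c, k(s(b), s(s(b))))  →  k(c, s(s(b)))   [R4 at 2]
8. k(c, s(s(b)))  →  s(c)   [R4 at ε]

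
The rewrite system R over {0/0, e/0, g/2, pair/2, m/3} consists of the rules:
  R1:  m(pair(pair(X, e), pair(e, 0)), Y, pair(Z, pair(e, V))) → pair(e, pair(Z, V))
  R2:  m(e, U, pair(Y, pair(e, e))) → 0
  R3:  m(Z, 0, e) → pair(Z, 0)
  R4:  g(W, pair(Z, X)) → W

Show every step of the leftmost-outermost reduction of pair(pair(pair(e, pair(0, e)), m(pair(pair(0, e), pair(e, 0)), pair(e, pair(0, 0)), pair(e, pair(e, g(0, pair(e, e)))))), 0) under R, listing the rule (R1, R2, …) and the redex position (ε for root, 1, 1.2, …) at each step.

pair(pair(pair(e, pair(0, e)), pair(e, pair(e, 0))), 0)

1. pair(pair(pair(e, pair(0, e)), m(pair(pair(0, e), pair(e, 0)), pair(e, pair(0, 0)), pair(e, pair(e, g(0, pair(e, e)))))), 0)  →  pair(pair(pair(e, pair(0, e)), pair(e, pair(e, g(0, pair(e, e))))), 0)   [R1 at 1.2]
2. pair(pair(pair(e, pair(0, e)), pair(e, pair(e, g(0, pair(e, e))))), 0)  →  pair(pair(pair(e, pair(0, e)), pair(e, pair(e, 0))), 0)   [R4 at 1.2.2.2]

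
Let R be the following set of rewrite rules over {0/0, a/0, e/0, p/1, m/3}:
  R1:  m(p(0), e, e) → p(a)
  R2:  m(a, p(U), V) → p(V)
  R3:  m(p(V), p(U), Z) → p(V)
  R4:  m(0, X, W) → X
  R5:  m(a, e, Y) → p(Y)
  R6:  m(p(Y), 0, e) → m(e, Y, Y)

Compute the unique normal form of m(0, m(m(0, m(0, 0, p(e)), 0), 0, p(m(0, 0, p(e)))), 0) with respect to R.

0

1. m(0, m(m(0, m(0, 0, p(e)), 0), 0, p(m(0, 0, p(e)))), 0)  →  m(m(0, m(0, 0, p(e)), 0), 0, p(m(0, 0, p(e))))   [R4 at ε]
2. m(m(0, m(0, 0, p(e)), 0), 0, p(m(0, 0, p(e))))  →  m(m(0, 0, p(e)), 0, p(m(0, 0, p(e))))   [R4 at 1]
3. m(m(0, 0, p(e)), 0, p(m(0, 0, p(e))))  →  m(0, 0, p(m(0, 0, p(e))))   [R4 at 1]
4. m(0, 0, p(m(0, 0, p(e))))  →  0   [R4 at ε]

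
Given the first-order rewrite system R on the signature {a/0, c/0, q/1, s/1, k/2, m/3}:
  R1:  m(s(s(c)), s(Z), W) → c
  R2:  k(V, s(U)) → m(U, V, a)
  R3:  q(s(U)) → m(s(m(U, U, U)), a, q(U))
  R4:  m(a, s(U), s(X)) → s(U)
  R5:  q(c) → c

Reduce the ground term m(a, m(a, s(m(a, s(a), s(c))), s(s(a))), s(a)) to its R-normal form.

1. m(a, m(a, s(m(a, s(a), s(c))), s(s(a))), s(a))  →  m(a, s(m(a, s(a), s(c))), s(a))   [R4 at 2]
2. m(a, s(m(a, s(a), s(c))), s(a))  →  s(m(a, s(a), s(c)))   [R4 at ε]
3. s(m(a, s(a), s(c)))  →  s(s(a))   [R4 at 1]

s(s(a))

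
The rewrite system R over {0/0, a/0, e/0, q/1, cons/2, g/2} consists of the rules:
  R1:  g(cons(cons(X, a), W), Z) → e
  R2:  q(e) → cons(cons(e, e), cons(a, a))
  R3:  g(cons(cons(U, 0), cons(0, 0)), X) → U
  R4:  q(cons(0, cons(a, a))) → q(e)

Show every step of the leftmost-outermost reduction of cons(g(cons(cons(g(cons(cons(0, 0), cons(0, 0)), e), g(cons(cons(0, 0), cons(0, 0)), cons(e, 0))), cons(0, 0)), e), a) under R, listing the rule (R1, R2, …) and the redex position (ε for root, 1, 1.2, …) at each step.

1. cons(g(cons(cons(g(cons(cons(0, 0), cons(0, 0)), e), g(cons(cons(0, 0), cons(0, 0)), cons(e, 0))), cons(0, 0)), e), a)  →  cons(g(cons(cons(0, g(cons(cons(0, 0), cons(0, 0)), cons(e, 0))), cons(0, 0)), e), a)   [R3 at 1.1.1.1]
2. cons(g(cons(cons(0, g(cons(cons(0, 0), cons(0, 0)), cons(e, 0))), cons(0, 0)), e), a)  →  cons(g(cons(cons(0, 0), cons(0, 0)), e), a)   [R3 at 1.1.1.2]
3. cons(g(cons(cons(0, 0), cons(0, 0)), e), a)  →  cons(0, a)   [R3 at 1]

cons(0, a)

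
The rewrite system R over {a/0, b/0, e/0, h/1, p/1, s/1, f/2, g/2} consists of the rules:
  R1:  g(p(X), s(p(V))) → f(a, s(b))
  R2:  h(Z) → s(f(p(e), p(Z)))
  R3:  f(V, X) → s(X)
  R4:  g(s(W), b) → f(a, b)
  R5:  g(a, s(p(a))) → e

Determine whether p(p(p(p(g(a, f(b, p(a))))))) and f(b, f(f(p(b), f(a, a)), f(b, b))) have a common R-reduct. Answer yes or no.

Reduce t₁ = p(p(p(p(g(a, f(b, p(a))))))):
1. p(p(p(p(g(a, f(b, p(a)))))))  →  p(p(p(p(g(a, s(p(a)))))))   [R3 at 1.1.1.1.2]
2. p(p(p(p(g(a, s(p(a)))))))  →  p(p(p(p(e))))   [R5 at 1.1.1.1]

Reduce t₂ = f(b, f(f(p(b), f(a, a)), f(b, b))):
1. f(b, f(f(p(b), f(a, a)), f(b, b)))  →  s(f(f(p(b), f(a, a)), f(b, b)))   [R3 at ε]
2. s(f(f(p(b), f(a, a)), f(b, b)))  →  s(s(f(b, b)))   [R3 at 1]
3. s(s(f(b, b)))  →  s(s(s(b)))   [R3 at 1.1]

no — NF(t₁) = p(p(p(p(e)))), NF(t₂) = s(s(s(b)))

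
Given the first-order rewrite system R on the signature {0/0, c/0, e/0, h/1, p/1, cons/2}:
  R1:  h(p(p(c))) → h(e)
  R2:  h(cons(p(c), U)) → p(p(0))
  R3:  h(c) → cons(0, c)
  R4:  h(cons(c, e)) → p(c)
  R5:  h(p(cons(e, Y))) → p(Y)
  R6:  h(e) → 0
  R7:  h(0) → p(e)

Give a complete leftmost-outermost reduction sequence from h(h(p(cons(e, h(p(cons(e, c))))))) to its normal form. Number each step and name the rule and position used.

0

1. h(h(p(cons(e, h(p(cons(e, c)))))))  →  h(p(h(p(cons(e, c)))))   [R5 at 1]
2. h(p(h(p(cons(e, c)))))  →  h(p(p(c)))   [R5 at 1.1]
3. h(p(p(c)))  →  h(e)   [R1 at ε]
4. h(e)  →  0   [R6 at ε]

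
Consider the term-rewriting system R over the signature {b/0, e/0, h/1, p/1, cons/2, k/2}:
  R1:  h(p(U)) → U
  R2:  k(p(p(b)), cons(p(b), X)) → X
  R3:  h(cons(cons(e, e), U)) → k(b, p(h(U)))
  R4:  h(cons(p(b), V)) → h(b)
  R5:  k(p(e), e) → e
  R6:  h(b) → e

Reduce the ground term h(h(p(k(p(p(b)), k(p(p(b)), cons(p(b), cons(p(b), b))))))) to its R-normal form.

e

1. h(h(p(k(p(p(b)), k(p(p(b)), cons(p(b), cons(p(b), b)))))))  →  h(k(p(p(b)), k(p(p(b)), cons(p(b), cons(p(b), b)))))   [R1 at 1]
2. h(k(p(p(b)), k(p(p(b)), cons(p(b), cons(p(b), b)))))  →  h(k(p(p(b)), cons(p(b), b)))   [R2 at 1.2]
3. h(k(p(p(b)), cons(p(b), b)))  →  h(b)   [R2 at 1]
4. h(b)  →  e   [R6 at ε]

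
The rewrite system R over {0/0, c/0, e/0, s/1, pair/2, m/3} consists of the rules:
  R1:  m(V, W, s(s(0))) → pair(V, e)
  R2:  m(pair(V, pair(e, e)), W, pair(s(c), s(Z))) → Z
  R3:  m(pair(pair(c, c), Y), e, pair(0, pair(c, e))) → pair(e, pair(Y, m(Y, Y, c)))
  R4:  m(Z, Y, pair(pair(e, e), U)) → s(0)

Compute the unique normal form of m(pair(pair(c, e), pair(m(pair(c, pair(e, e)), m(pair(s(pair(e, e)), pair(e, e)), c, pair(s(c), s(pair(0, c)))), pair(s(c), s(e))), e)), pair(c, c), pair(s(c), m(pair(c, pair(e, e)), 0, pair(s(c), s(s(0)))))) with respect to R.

0

1. m(pair(pair(c, e), pair(m(pair(c, pair(e, e)), m(pair(s(pair(e, e)), pair(e, e)), c, pair(s(c), s(pair(0, c)))), pair(s(c), s(e))), e)), pair(c, c), pair(s(c), m(pair(c, pair(e, e)), 0, pair(s(c), s(s(0))))))  →  m(pair(pair(c, e), pair(e, e)), pair(c, c), pair(s(c), m(pair(c, pair(e, e)), 0, pair(s(c), s(s(0))))))   [R2 at 1.2.1]
2. m(pair(pair(c, e), pair(e, e)), pair(c, c), pair(s(c), m(pair(c, pair(e, e)), 0, pair(s(c), s(s(0))))))  →  m(pair(pair(c, e), pair(e, e)), pair(c, c), pair(s(c), s(0)))   [R2 at 3.2]
3. m(pair(pair(c, e), pair(e, e)), pair(c, c), pair(s(c), s(0)))  →  0   [R2 at ε]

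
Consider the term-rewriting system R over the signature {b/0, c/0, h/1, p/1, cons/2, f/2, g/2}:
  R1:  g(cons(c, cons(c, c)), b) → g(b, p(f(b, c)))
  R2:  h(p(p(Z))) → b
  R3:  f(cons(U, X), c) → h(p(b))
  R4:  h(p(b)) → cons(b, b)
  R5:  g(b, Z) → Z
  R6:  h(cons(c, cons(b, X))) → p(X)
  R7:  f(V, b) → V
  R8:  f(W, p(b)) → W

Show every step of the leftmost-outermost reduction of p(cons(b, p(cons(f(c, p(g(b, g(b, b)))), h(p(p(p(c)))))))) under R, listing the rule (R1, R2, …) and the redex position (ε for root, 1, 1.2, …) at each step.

1. p(cons(b, p(cons(f(c, p(g(b, g(b, b)))), h(p(p(p(c))))))))  →  p(cons(b, p(cons(f(c, p(g(b, b))), h(p(p(p(c))))))))   [R5 at 1.2.1.1.2.1]
2. p(cons(b, p(cons(f(c, p(g(b, b))), h(p(p(p(c))))))))  →  p(cons(b, p(cons(f(c, p(b)), h(p(p(p(c))))))))   [R5 at 1.2.1.1.2.1]
3. p(cons(b, p(cons(f(c, p(b)), h(p(p(p(c))))))))  →  p(cons(b, p(cons(c, h(p(p(p(c))))))))   [R8 at 1.2.1.1]
4. p(cons(b, p(cons(c, h(p(p(p(c))))))))  →  p(cons(b, p(cons(c, b))))   [R2 at 1.2.1.2]

p(cons(b, p(cons(c, b))))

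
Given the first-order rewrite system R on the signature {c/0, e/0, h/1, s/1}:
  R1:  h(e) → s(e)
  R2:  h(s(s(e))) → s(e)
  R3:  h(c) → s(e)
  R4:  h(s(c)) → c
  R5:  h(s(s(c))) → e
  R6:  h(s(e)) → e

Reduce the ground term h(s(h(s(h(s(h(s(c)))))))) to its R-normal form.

1. h(s(h(s(h(s(h(s(c))))))))  →  h(s(h(s(h(s(c))))))   [R4 at 1.1.1.1.1.1]
2. h(s(h(s(h(s(c))))))  →  h(s(h(s(c))))   [R4 at 1.1.1.1]
3. h(s(h(s(c))))  →  h(s(c))   [R4 at 1.1]
4. h(s(c))  →  c   [R4 at ε]

c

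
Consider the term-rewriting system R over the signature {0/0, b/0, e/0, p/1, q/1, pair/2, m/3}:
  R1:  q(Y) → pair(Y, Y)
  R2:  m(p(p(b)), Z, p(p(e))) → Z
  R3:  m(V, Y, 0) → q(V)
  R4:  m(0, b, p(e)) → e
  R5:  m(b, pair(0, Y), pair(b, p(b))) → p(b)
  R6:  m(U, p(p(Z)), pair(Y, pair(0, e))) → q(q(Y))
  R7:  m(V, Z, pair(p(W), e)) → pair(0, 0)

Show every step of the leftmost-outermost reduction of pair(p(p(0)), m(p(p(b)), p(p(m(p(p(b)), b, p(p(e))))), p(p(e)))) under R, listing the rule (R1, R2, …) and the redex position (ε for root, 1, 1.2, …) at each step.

1. pair(p(p(0)), m(p(p(b)), p(p(m(p(p(b)), b, p(p(e))))), p(p(e))))  →  pair(p(p(0)), p(p(m(p(p(b)), b, p(p(e))))))   [R2 at 2]
2. pair(p(p(0)), p(p(m(p(p(b)), b, p(p(e))))))  →  pair(p(p(0)), p(p(b)))   [R2 at 2.1.1]

pair(p(p(0)), p(p(b)))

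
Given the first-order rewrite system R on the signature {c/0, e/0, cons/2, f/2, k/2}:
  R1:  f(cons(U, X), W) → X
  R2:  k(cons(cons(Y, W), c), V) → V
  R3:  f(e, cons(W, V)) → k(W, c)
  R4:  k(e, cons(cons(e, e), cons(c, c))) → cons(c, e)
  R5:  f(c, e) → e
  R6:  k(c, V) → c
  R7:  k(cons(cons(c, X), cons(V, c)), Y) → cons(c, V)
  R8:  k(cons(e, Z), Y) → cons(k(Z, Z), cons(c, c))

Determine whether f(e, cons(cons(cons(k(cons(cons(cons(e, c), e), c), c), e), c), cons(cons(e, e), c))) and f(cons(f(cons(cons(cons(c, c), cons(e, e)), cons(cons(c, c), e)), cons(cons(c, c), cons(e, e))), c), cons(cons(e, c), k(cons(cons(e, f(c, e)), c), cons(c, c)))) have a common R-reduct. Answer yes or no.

yes — NF(t₁) = c, NF(t₂) = c

Reduce t₁ = f(e, cons(cons(cons(k(cons(cons(cons(e, c), e), c), c), e), c), cons(cons(e, e), c))):
1. f(e, cons(cons(cons(k(cons(cons(cons(e, c), e), c), c), e), c), cons(cons(e, e), c)))  →  k(cons(cons(k(cons(cons(cons(e, c), e), c), c), e), c), c)   [R3 at ε]
2. k(cons(cons(k(cons(cons(cons(e, c), e), c), c), e), c), c)  →  c   [R2 at ε]

Reduce t₂ = f(cons(f(cons(cons(cons(c, c), cons(e, e)), cons(cons(c, c), e)), cons(cons(c, c), cons(e, e))), c), cons(cons(e, c), k(cons(cons(e, f(c, e)), c), cons(c, c)))):
1. f(cons(f(cons(cons(cons(c, c), cons(e, e)), cons(cons(c, c), e)), cons(cons(c, c), cons(e, e))), c), cons(cons(e, c), k(cons(cons(e, f(c, e)), c), cons(c, c))))  →  c   [R1 at ε]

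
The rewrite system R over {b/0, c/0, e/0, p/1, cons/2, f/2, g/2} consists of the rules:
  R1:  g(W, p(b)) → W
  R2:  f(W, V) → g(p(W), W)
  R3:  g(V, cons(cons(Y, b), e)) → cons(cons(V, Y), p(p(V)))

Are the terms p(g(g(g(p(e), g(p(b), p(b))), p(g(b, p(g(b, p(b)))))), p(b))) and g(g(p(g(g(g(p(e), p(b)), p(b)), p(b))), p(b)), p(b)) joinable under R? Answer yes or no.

Reduce t₁ = p(g(g(g(p(e), g(p(b), p(b))), p(g(b, p(g(b, p(b)))))), p(b))):
1. p(g(g(g(p(e), g(p(b), p(b))), p(g(b, p(g(b, p(b)))))), p(b)))  →  p(g(g(p(e), g(p(b), p(b))), p(g(b, p(g(b, p(b)))))))   [R1 at 1]
2. p(g(g(p(e), g(p(b), p(b))), p(g(b, p(g(b, p(b)))))))  →  p(g(g(p(e), p(b)), p(g(b, p(g(b, p(b)))))))   [R1 at 1.1.2]
3. p(g(g(p(e), p(b)), p(g(b, p(g(b, p(b)))))))  →  p(g(p(e), p(g(b, p(g(b, p(b)))))))   [R1 at 1.1]
4. p(g(p(e), p(g(b, p(g(b, p(b)))))))  →  p(g(p(e), p(g(b, p(b)))))   [R1 at 1.2.1.2.1]
5. p(g(p(e), p(g(b, p(b)))))  →  p(g(p(e), p(b)))   [R1 at 1.2.1]
6. p(g(p(e), p(b)))  →  p(p(e))   [R1 at 1]

Reduce t₂ = g(g(p(g(g(g(p(e), p(b)), p(b)), p(b))), p(b)), p(b)):
1. g(g(p(g(g(g(p(e), p(b)), p(b)), p(b))), p(b)), p(b))  →  g(p(g(g(g(p(e), p(b)), p(b)), p(b))), p(b))   [R1 at ε]
2. g(p(g(g(g(p(e), p(b)), p(b)), p(b))), p(b))  →  p(g(g(g(p(e), p(b)), p(b)), p(b)))   [R1 at ε]
3. p(g(g(g(p(e), p(b)), p(b)), p(b)))  →  p(g(g(p(e), p(b)), p(b)))   [R1 at 1]
4. p(g(g(p(e), p(b)), p(b)))  →  p(g(p(e), p(b)))   [R1 at 1]
5. p(g(p(e), p(b)))  →  p(p(e))   [R1 at 1]

yes — NF(t₁) = p(p(e)), NF(t₂) = p(p(e))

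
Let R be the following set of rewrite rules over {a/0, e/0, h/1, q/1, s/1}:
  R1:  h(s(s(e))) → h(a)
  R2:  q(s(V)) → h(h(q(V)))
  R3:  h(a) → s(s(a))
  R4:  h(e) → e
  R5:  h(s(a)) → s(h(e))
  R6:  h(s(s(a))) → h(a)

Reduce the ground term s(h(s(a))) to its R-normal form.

1. s(h(s(a)))  →  s(s(h(e)))   [R5 at 1]
2. s(s(h(e)))  →  s(s(e))   [R4 at 1.1]

s(s(e))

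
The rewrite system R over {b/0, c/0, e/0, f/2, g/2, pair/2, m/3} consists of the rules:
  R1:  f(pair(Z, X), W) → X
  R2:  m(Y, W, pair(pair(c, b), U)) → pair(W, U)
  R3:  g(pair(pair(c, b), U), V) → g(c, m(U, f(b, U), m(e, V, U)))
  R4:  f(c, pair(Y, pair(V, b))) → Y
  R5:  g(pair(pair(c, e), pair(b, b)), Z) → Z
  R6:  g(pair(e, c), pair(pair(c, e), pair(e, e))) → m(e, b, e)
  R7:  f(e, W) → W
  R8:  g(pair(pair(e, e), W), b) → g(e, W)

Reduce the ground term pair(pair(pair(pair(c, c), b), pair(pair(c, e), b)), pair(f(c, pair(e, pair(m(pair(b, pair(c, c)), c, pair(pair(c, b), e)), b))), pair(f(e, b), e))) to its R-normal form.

1. pair(pair(pair(pair(c, c), b), pair(pair(c, e), b)), pair(f(c, pair(e, pair(m(pair(b, pair(c, c)), c, pair(pair(c, b), e)), b))), pair(f(e, b), e)))  →  pair(pair(pair(pair(c, c), b), pair(pair(c, e), b)), pair(e, pair(f(e, b), e)))   [R4 at 2.1]
2. pair(pair(pair(pair(c, c), b), pair(pair(c, e), b)), pair(e, pair(f(e, b), e)))  →  pair(pair(pair(pair(c, c), b), pair(pair(c, e), b)), pair(e, pair(b, e)))   [R7 at 2.2.1]

pair(pair(pair(pair(c, c), b), pair(pair(c, e), b)), pair(e, pair(b, e)))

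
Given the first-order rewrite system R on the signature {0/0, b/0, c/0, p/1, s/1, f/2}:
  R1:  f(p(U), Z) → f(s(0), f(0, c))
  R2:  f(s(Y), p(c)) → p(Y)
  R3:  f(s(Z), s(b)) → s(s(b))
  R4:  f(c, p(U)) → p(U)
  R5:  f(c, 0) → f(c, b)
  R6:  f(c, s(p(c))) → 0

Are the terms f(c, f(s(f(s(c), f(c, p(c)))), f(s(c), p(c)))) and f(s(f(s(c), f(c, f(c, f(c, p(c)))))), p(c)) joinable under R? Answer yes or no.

yes — NF(t₁) = p(p(c)), NF(t₂) = p(p(c))

Reduce t₁ = f(c, f(s(f(s(c), f(c, p(c)))), f(s(c), p(c)))):
1. f(c, f(s(f(s(c), f(c, p(c)))), f(s(c), p(c))))  →  f(c, f(s(f(s(c), p(c))), f(s(c), p(c))))   [R4 at 2.1.1.2]
2. f(c, f(s(f(s(c), p(c))), f(s(c), p(c))))  →  f(c, f(s(p(c)), f(s(c), p(c))))   [R2 at 2.1.1]
3. f(c, f(s(p(c)), f(s(c), p(c))))  →  f(c, f(s(p(c)), p(c)))   [R2 at 2.2]
4. f(c, f(s(p(c)), p(c)))  →  f(c, p(p(c)))   [R2 at 2]
5. f(c, p(p(c)))  →  p(p(c))   [R4 at ε]

Reduce t₂ = f(s(f(s(c), f(c, f(c, f(c, p(c)))))), p(c)):
1. f(s(f(s(c), f(c, f(c, f(c, p(c)))))), p(c))  →  p(f(s(c), f(c, f(c, f(c, p(c))))))   [R2 at ε]
2. p(f(s(c), f(c, f(c, f(c, p(c))))))  →  p(f(s(c), f(c, f(c, p(c)))))   [R4 at 1.2.2.2]
3. p(f(s(c), f(c, f(c, p(c)))))  →  p(f(s(c), f(c, p(c))))   [R4 at 1.2.2]
4. p(f(s(c), f(c, p(c))))  →  p(f(s(c), p(c)))   [R4 at 1.2]
5. p(f(s(c), p(c)))  →  p(p(c))   [R2 at 1]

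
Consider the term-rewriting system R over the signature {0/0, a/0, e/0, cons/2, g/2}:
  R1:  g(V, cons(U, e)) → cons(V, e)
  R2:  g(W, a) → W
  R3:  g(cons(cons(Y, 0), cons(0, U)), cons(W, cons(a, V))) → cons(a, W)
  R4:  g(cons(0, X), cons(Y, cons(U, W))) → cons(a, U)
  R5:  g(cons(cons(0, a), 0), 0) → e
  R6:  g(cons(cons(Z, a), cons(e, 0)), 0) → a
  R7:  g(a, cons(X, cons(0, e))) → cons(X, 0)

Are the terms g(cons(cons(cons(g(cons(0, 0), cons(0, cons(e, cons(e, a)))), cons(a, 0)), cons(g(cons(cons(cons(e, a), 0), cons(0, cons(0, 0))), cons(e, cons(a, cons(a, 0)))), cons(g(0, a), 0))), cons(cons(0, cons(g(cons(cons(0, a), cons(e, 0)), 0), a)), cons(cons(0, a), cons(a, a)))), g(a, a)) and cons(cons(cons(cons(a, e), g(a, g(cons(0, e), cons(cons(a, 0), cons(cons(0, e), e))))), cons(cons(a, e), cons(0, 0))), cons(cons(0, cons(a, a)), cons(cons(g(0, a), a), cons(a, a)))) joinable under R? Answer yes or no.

yes — NF(t₁) = cons(cons(cons(cons(a, e), cons(a, 0)), cons(cons(a, e), cons(0, 0))), cons(cons(0, cons(a, a)), cons(cons(0, a), cons(a, a)))), NF(t₂) = cons(cons(cons(cons(a, e), cons(a, 0)), cons(cons(a, e), cons(0, 0))), cons(cons(0, cons(a, a)), cons(cons(0, a), cons(a, a))))

Reduce t₁ = g(cons(cons(cons(g(cons(0, 0), cons(0, cons(e, cons(e, a)))), cons(a, 0)), cons(g(cons(cons(cons(e, a), 0), cons(0, cons(0, 0))), cons(e, cons(a, cons(a, 0)))), cons(g(0, a), 0))), cons(cons(0, cons(g(cons(cons(0, a), cons(e, 0)), 0), a)), cons(cons(0, a), cons(a, a)))), g(a, a)):
1. g(cons(cons(cons(g(cons(0, 0), cons(0, cons(e, cons(e, a)))), cons(a, 0)), cons(g(cons(cons(cons(e, a), 0), cons(0, cons(0, 0))), cons(e, cons(a, cons(a, 0)))), cons(g(0, a), 0))), cons(cons(0, cons(g(cons(cons(0, a), cons(e, 0)), 0), a)), cons(cons(0, a), cons(a, a)))), g(a, a))  →  g(cons(cons(cons(cons(a, e), cons(a, 0)), cons(g(cons(cons(cons(e, a), 0), cons(0, cons(0, 0))), cons(e, cons(a, cons(a, 0)))), cons(g(0, a), 0))), cons(cons(0, cons(g(cons(cons(0, a), cons(e, 0)), 0), a)), cons(cons(0, a), cons(a, a)))), g(a, a))   [R4 at 1.1.1.1]
2. g(cons(cons(cons(cons(a, e), cons(a, 0)), cons(g(cons(cons(cons(e, a), 0), cons(0, cons(0, 0))), cons(e, cons(a, cons(a, 0)))), cons(g(0, a), 0))), cons(cons(0, cons(g(cons(cons(0, a), cons(e, 0)), 0), a)), cons(cons(0, a), cons(a, a)))), g(a, a))  →  g(cons(cons(cons(cons(a, e), cons(a, 0)), cons(cons(a, e), cons(g(0, a), 0))), cons(cons(0, cons(g(cons(cons(0, a), cons(e, 0)), 0), a)), cons(cons(0, a), cons(a, a)))), g(a, a))   [R3 at 1.1.2.1]
3. g(cons(cons(cons(cons(a, e), cons(a, 0)), cons(cons(a, e), cons(g(0, a), 0))), cons(cons(0, cons(g(cons(cons(0, a), cons(e, 0)), 0), a)), cons(cons(0, a), cons(a, a)))), g(a, a))  →  g(cons(cons(cons(cons(a, e), cons(a, 0)), cons(cons(a, e), cons(0, 0))), cons(cons(0, cons(g(cons(cons(0, a), cons(e, 0)), 0), a)), cons(cons(0, a), cons(a, a)))), g(a, a))   [R2 at 1.1.2.2.1]
4. g(cons(cons(cons(cons(a, e), cons(a, 0)), cons(cons(a, e), cons(0, 0))), cons(cons(0, cons(g(cons(cons(0, a), cons(e, 0)), 0), a)), cons(cons(0, a), cons(a, a)))), g(a, a))  →  g(cons(cons(cons(cons(a, e), cons(a, 0)), cons(cons(a, e), cons(0, 0))), cons(cons(0, cons(a, a)), cons(cons(0, a), cons(a, a)))), g(a, a))   [R6 at 1.2.1.2.1]
5. g(cons(cons(cons(cons(a, e), cons(a, 0)), cons(cons(a, e), cons(0, 0))), cons(cons(0, cons(a, a)), cons(cons(0, a), cons(a, a)))), g(a, a))  →  g(cons(cons(cons(cons(a, e), cons(a, 0)), cons(cons(a, e), cons(0, 0))), cons(cons(0, cons(a, a)), cons(cons(0, a), cons(a, a)))), a)   [R2 at 2]
6. g(cons(cons(cons(cons(a, e), cons(a, 0)), cons(cons(a, e), cons(0, 0))), cons(cons(0, cons(a, a)), cons(cons(0, a), cons(a, a)))), a)  →  cons(cons(cons(cons(a, e), cons(a, 0)), cons(cons(a, e), cons(0, 0))), cons(cons(0, cons(a, a)), cons(cons(0, a), cons(a, a))))   [R2 at ε]

Reduce t₂ = cons(cons(cons(cons(a, e), g(a, g(cons(0, e), cons(cons(a, 0), cons(cons(0, e), e))))), cons(cons(a, e), cons(0, 0))), cons(cons(0, cons(a, a)), cons(cons(g(0, a), a), cons(a, a)))):
1. cons(cons(cons(cons(a, e), g(a, g(cons(0, e), cons(cons(a, 0), cons(cons(0, e), e))))), cons(cons(a, e), cons(0, 0))), cons(cons(0, cons(a, a)), cons(cons(g(0, a), a), cons(a, a))))  →  cons(cons(cons(cons(a, e), g(a, cons(a, cons(0, e)))), cons(cons(a, e), cons(0, 0))), cons(cons(0, cons(a, a)), cons(cons(g(0, a), a), cons(a, a))))   [R4 at 1.1.2.2]
2. cons(cons(cons(cons(a, e), g(a, cons(a, cons(0, e)))), cons(cons(a, e), cons(0, 0))), cons(cons(0, cons(a, a)), cons(cons(g(0, a), a), cons(a, a))))  →  cons(cons(cons(cons(a, e), cons(a, 0)), cons(cons(a, e), cons(0, 0))), cons(cons(0, cons(a, a)), cons(cons(g(0, a), a), cons(a, a))))   [R7 at 1.1.2]
3. cons(cons(cons(cons(a, e), cons(a, 0)), cons(cons(a, e), cons(0, 0))), cons(cons(0, cons(a, a)), cons(cons(g(0, a), a), cons(a, a))))  →  cons(cons(cons(cons(a, e), cons(a, 0)), cons(cons(a, e), cons(0, 0))), cons(cons(0, cons(a, a)), cons(cons(0, a), cons(a, a))))   [R2 at 2.2.1.1]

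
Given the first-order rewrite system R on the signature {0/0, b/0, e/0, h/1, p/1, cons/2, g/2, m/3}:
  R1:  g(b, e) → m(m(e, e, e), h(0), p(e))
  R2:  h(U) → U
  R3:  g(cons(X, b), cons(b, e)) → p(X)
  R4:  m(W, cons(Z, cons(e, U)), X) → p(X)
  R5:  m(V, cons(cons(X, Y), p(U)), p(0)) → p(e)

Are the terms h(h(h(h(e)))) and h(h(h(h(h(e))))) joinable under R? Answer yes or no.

Reduce t₁ = h(h(h(h(e)))):
1. h(h(h(h(e))))  →  h(h(h(e)))   [R2 at ε]
2. h(h(h(e)))  →  h(h(e))   [R2 at ε]
3. h(h(e))  →  h(e)   [R2 at ε]
4. h(e)  →  e   [R2 at ε]

Reduce t₂ = h(h(h(h(h(e))))):
1. h(h(h(h(h(e)))))  →  h(h(h(h(e))))   [R2 at ε]
2. h(h(h(h(e))))  →  h(h(h(e)))   [R2 at ε]
3. h(h(h(e)))  →  h(h(e))   [R2 at ε]
4. h(h(e))  →  h(e)   [R2 at ε]
5. h(e)  →  e   [R2 at ε]

yes — NF(t₁) = e, NF(t₂) = e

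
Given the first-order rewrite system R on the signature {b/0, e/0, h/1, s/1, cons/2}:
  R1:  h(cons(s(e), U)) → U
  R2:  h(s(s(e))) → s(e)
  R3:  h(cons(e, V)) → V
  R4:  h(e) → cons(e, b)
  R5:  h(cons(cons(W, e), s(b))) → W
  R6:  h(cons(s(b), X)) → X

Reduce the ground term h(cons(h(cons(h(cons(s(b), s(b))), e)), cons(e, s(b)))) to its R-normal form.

cons(e, s(b))

1. h(cons(h(cons(h(cons(s(b), s(b))), e)), cons(e, s(b))))  →  h(cons(h(cons(s(b), e)), cons(e, s(b))))   [R6 at 1.1.1.1]
2. h(cons(h(cons(s(b), e)), cons(e, s(b))))  →  h(cons(e, cons(e, s(b))))   [R6 at 1.1]
3. h(cons(e, cons(e, s(b))))  →  cons(e, s(b))   [R3 at ε]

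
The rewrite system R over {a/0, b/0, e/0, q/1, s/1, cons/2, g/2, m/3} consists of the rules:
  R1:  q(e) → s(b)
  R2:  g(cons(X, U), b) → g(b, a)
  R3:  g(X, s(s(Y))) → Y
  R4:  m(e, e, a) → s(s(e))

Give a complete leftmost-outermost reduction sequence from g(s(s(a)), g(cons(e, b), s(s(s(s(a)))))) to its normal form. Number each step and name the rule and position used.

a

1. g(s(s(a)), g(cons(e, b), s(s(s(s(a))))))  →  g(s(s(a)), s(s(a)))   [R3 at 2]
2. g(s(s(a)), s(s(a)))  →  a   [R3 at ε]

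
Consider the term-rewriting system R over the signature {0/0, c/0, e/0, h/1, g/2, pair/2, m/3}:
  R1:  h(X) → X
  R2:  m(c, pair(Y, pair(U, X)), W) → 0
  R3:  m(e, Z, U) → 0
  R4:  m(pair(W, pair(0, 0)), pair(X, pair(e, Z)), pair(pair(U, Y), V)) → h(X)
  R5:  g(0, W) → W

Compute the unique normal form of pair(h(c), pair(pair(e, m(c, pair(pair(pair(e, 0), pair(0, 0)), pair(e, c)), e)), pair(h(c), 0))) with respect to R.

pair(c, pair(pair(e, 0), pair(c, 0)))

1. pair(h(c), pair(pair(e, m(c, pair(pair(pair(e, 0), pair(0, 0)), pair(e, c)), e)), pair(h(c), 0)))  →  pair(c, pair(pair(e, m(c, pair(pair(pair(e, 0), pair(0, 0)), pair(e, c)), e)), pair(h(c), 0)))   [R1 at 1]
2. pair(c, pair(pair(e, m(c, pair(pair(pair(e, 0), pair(0, 0)), pair(e, c)), e)), pair(h(c), 0)))  →  pair(c, pair(pair(e, 0), pair(h(c), 0)))   [R2 at 2.1.2]
3. pair(c, pair(pair(e, 0), pair(h(c), 0)))  →  pair(c, pair(pair(e, 0), pair(c, 0)))   [R1 at 2.2.1]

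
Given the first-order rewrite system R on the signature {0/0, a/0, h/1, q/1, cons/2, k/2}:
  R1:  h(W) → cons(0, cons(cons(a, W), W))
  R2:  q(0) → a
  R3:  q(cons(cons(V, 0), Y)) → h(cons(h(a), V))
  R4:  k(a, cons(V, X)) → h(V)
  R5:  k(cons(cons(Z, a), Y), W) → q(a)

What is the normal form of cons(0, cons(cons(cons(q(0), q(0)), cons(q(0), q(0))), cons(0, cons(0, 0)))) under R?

1. cons(0, cons(cons(cons(q(0), q(0)), cons(q(0), q(0))), cons(0, cons(0, 0))))  →  cons(0, cons(cons(cons(a, q(0)), cons(q(0), q(0))), cons(0, cons(0, 0))))   [R2 at 2.1.1.1]
2. cons(0, cons(cons(cons(a, q(0)), cons(q(0), q(0))), cons(0, cons(0, 0))))  →  cons(0, cons(cons(cons(a, a), cons(q(0), q(0))), cons(0, cons(0, 0))))   [R2 at 2.1.1.2]
3. cons(0, cons(cons(cons(a, a), cons(q(0), q(0))), cons(0, cons(0, 0))))  →  cons(0, cons(cons(cons(a, a), cons(a, q(0))), cons(0, cons(0, 0))))   [R2 at 2.1.2.1]
4. cons(0, cons(cons(cons(a, a), cons(a, q(0))), cons(0, cons(0, 0))))  →  cons(0, cons(cons(cons(a, a), cons(a, a)), cons(0, cons(0, 0))))   [R2 at 2.1.2.2]

cons(0, cons(cons(cons(a, a), cons(a, a)), cons(0, cons(0, 0))))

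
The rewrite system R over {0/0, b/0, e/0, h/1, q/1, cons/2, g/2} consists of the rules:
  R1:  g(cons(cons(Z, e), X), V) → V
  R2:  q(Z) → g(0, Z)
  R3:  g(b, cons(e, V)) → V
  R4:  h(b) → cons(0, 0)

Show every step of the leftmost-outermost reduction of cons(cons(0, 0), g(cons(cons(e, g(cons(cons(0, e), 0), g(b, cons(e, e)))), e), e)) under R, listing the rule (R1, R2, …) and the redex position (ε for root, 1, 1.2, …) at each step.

cons(cons(0, 0), e)

1. cons(cons(0, 0), g(cons(cons(e, g(cons(cons(0, e), 0), g(b, cons(e, e)))), e), e))  →  cons(cons(0, 0), g(cons(cons(e, g(b, cons(e, e))), e), e))   [R1 at 2.1.1.2]
2. cons(cons(0, 0), g(cons(cons(e, g(b, cons(e, e))), e), e))  →  cons(cons(0, 0), g(cons(cons(e, e), e), e))   [R3 at 2.1.1.2]
3. cons(cons(0, 0), g(cons(cons(e, e), e), e))  →  cons(cons(0, 0), e)   [R1 at 2]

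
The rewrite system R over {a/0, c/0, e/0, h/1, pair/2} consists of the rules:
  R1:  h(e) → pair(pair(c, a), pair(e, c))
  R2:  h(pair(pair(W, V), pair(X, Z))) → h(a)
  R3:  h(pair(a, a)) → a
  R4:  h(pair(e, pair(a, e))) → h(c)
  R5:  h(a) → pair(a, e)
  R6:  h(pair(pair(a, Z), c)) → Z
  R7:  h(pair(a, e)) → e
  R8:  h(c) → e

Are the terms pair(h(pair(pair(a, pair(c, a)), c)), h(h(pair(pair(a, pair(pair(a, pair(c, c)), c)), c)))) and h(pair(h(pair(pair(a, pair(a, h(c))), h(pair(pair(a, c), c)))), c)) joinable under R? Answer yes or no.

no — NF(t₁) = pair(pair(c, a), pair(c, c)), NF(t₂) = e

Reduce t₁ = pair(h(pair(pair(a, pair(c, a)), c)), h(h(pair(pair(a, pair(pair(a, pair(c, c)), c)), c)))):
1. pair(h(pair(pair(a, pair(c, a)), c)), h(h(pair(pair(a, pair(pair(a, pair(c, c)), c)), c))))  →  pair(pair(c, a), h(h(pair(pair(a, pair(pair(a, pair(c, c)), c)), c))))   [R6 at 1]
2. pair(pair(c, a), h(h(pair(pair(a, pair(pair(a, pair(c, c)), c)), c))))  →  pair(pair(c, a), h(pair(pair(a, pair(c, c)), c)))   [R6 at 2.1]
3. pair(pair(c, a), h(pair(pair(a, pair(c, c)), c)))  →  pair(pair(c, a), pair(c, c))   [R6 at 2]

Reduce t₂ = h(pair(h(pair(pair(a, pair(a, h(c))), h(pair(pair(a, c), c)))), c)):
1. h(pair(h(pair(pair(a, pair(a, h(c))), h(pair(pair(a, c), c)))), c))  →  h(pair(h(pair(pair(a, pair(a, e)), h(pair(pair(a, c), c)))), c))   [R8 at 1.1.1.1.2.2]
2. h(pair(h(pair(pair(a, pair(a, e)), h(pair(pair(a, c), c)))), c))  →  h(pair(h(pair(pair(a, pair(a, e)), c)), c))   [R6 at 1.1.1.2]
3. h(pair(h(pair(pair(a, pair(a, e)), c)), c))  →  h(pair(pair(a, e), c))   [R6 at 1.1]
4. h(pair(pair(a, e), c))  →  e   [R6 at ε]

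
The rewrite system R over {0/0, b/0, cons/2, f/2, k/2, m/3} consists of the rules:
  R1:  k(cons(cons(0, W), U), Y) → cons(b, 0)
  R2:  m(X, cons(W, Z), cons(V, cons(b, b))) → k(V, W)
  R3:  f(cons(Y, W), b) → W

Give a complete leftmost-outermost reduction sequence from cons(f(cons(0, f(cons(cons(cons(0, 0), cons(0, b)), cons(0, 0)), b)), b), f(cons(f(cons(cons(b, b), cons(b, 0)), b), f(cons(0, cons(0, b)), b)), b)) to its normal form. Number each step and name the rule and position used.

cons(cons(0, 0), cons(0, b))

1. cons(f(cons(0, f(cons(cons(cons(0, 0), cons(0, b)), cons(0, 0)), b)), b), f(cons(f(cons(cons(b, b), cons(b, 0)), b), f(cons(0, cons(0, b)), b)), b))  →  cons(f(cons(cons(cons(0, 0), cons(0, b)), cons(0, 0)), b), f(cons(f(cons(cons(b, b), cons(b, 0)), b), f(cons(0, cons(0, b)), b)), b))   [R3 at 1]
2. cons(f(cons(cons(cons(0, 0), cons(0, b)), cons(0, 0)), b), f(cons(f(cons(cons(b, b), cons(b, 0)), b), f(cons(0, cons(0, b)), b)), b))  →  cons(cons(0, 0), f(cons(f(cons(cons(b, b), cons(b, 0)), b), f(cons(0, cons(0, b)), b)), b))   [R3 at 1]
3. cons(cons(0, 0), f(cons(f(cons(cons(b, b), cons(b, 0)), b), f(cons(0, cons(0, b)), b)), b))  →  cons(cons(0, 0), f(cons(0, cons(0, b)), b))   [R3 at 2]
4. cons(cons(0, 0), f(cons(0, cons(0, b)), b))  →  cons(cons(0, 0), cons(0, b))   [R3 at 2]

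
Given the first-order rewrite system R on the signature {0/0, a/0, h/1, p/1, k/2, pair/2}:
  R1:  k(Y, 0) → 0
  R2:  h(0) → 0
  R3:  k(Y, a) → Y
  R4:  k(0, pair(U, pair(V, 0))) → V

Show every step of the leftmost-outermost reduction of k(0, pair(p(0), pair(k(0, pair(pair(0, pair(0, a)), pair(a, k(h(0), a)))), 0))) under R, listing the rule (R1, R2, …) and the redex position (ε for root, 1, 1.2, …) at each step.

1. k(0, pair(p(0), pair(k(0, pair(pair(0, pair(0, a)), pair(a, k(h(0), a)))), 0)))  →  k(0, pair(pair(0, pair(0, a)), pair(a, k(h(0), a))))   [R4 at ε]
2. k(0, pair(pair(0, pair(0, a)), pair(a, k(h(0), a))))  →  k(0, pair(pair(0, pair(0, a)), pair(a, h(0))))   [R3 at 2.2.2]
3. k(0, pair(pair(0, pair(0, a)), pair(a, h(0))))  →  k(0, pair(pair(0, pair(0, a)), pair(a, 0)))   [R2 at 2.2.2]
4. k(0, pair(pair(0, pair(0, a)), pair(a, 0)))  →  a   [R4 at ε]

a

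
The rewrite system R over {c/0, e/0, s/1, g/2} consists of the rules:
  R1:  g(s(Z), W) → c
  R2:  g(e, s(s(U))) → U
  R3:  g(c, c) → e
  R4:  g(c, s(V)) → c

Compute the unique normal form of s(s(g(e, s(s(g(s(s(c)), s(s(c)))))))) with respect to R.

1. s(s(g(e, s(s(g(s(s(c)), s(s(c))))))))  →  s(s(g(s(s(c)), s(s(c)))))   [R2 at 1.1]
2. s(s(g(s(s(c)), s(s(c)))))  →  s(s(c))   [R1 at 1.1]

s(s(c))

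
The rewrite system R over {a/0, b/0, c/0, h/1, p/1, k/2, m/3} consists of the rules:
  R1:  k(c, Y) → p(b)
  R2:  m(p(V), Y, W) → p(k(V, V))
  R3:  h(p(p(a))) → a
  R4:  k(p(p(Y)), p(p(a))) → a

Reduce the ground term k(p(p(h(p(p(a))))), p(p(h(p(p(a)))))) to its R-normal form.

1. k(p(p(h(p(p(a))))), p(p(h(p(p(a))))))  →  k(p(p(a)), p(p(h(p(p(a))))))   [R3 at 1.1.1]
2. k(p(p(a)), p(p(h(p(p(a))))))  →  k(p(p(a)), p(p(a)))   [R3 at 2.1.1]
3. k(p(p(a)), p(p(a)))  →  a   [R4 at ε]

a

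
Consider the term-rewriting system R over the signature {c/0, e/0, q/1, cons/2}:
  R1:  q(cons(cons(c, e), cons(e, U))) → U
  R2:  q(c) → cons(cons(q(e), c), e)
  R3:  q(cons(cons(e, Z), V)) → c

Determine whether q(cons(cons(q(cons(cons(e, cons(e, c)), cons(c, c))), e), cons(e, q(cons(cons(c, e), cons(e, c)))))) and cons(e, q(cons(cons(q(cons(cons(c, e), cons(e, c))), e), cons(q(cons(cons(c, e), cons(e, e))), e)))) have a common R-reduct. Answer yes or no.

Reduce t₁ = q(cons(cons(q(cons(cons(e, cons(e, c)), cons(c, c))), e), cons(e, q(cons(cons(c, e), cons(e, c)))))):
1. q(cons(cons(q(cons(cons(e, cons(e, c)), cons(c, c))), e), cons(e, q(cons(cons(c, e), cons(e, c))))))  →  q(cons(cons(c, e), cons(e, q(cons(cons(c, e), cons(e, c))))))   [R3 at 1.1.1]
2. q(cons(cons(c, e), cons(e, q(cons(cons(c, e), cons(e, c))))))  →  q(cons(cons(c, e), cons(e, c)))   [R1 at ε]
3. q(cons(cons(c, e), cons(e, c)))  →  c   [R1 at ε]

Reduce t₂ = cons(e, q(cons(cons(q(cons(cons(c, e), cons(e, c))), e), cons(q(cons(cons(c, e), cons(e, e))), e)))):
1. cons(e, q(cons(cons(q(cons(cons(c, e), cons(e, c))), e), cons(q(cons(cons(c, e), cons(e, e))), e))))  →  cons(e, q(cons(cons(c, e), cons(q(cons(cons(c, e), cons(e, e))), e))))   [R1 at 2.1.1.1]
2. cons(e, q(cons(cons(c, e), cons(q(cons(cons(c, e), cons(e, e))), e))))  →  cons(e, q(cons(cons(c, e), cons(e, e))))   [R1 at 2.1.2.1]
3. cons(e, q(cons(cons(c, e), cons(e, e))))  →  cons(e, e)   [R1 at 2]

no — NF(t₁) = c, NF(t₂) = cons(e, e)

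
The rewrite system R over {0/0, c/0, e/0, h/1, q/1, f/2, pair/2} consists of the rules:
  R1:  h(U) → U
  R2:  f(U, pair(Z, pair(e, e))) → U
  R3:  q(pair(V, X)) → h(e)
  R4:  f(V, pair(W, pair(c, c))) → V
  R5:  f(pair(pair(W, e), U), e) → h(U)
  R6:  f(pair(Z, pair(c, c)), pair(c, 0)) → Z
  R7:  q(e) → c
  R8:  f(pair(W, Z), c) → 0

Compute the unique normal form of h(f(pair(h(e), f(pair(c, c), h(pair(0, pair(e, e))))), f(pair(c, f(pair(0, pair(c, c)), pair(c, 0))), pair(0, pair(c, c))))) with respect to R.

1. h(f(pair(h(e), f(pair(c, c), h(pair(0, pair(e, e))))), f(pair(c, f(pair(0, pair(c, c)), pair(c, 0))), pair(0, pair(c, c)))))  →  f(pair(h(e), f(pair(c, c), h(pair(0, pair(e, e))))), f(pair(c, f(pair(0, pair(c, c)), pair(c, 0))), pair(0, pair(c, c))))   [R1 at ε]
2. f(pair(h(e), f(pair(c, c), h(pair(0, pair(e, e))))), f(pair(c, f(pair(0, pair(c, c)), pair(c, 0))), pair(0, pair(c, c))))  →  f(pair(e, f(pair(c, c), h(pair(0, pair(e, e))))), f(pair(c, f(pair(0, pair(c, c)), pair(c, 0))), pair(0, pair(c, c))))   [R1 at 1.1]
3. f(pair(e, f(pair(c, c), h(pair(0, pair(e, e))))), f(pair(c, f(pair(0, pair(c, c)), pair(c, 0))), pair(0, pair(c, c))))  →  f(pair(e, f(pair(c, c), pair(0, pair(e, e)))), f(pair(c, f(pair(0, pair(c, c)), pair(c, 0))), pair(0, pair(c, c))))   [R1 at 1.2.2]
4. f(pair(e, f(pair(c, c), pair(0, pair(e, e)))), f(pair(c, f(pair(0, pair(c, c)), pair(c, 0))), pair(0, pair(c, c))))  →  f(pair(e, pair(c, c)), f(pair(c, f(pair(0, pair(c, c)), pair(c, 0))), pair(0, pair(c, c))))   [R2 at 1.2]
5. f(pair(e, pair(c, c)), f(pair(c, f(pair(0, pair(c, c)), pair(c, 0))), pair(0, pair(c, c))))  →  f(pair(e, pair(c, c)), pair(c, f(pair(0, pair(c, c)), pair(c, 0))))   [R4 at 2]
6. f(pair(e, pair(c, c)), pair(c, f(pair(0, pair(c, c)), pair(c, 0))))  →  f(pair(e, pair(c, c)), pair(c, 0))   [R6 at 2.2]
7. f(pair(e, pair(c, c)), pair(c, 0))  →  e   [R6 at ε]

e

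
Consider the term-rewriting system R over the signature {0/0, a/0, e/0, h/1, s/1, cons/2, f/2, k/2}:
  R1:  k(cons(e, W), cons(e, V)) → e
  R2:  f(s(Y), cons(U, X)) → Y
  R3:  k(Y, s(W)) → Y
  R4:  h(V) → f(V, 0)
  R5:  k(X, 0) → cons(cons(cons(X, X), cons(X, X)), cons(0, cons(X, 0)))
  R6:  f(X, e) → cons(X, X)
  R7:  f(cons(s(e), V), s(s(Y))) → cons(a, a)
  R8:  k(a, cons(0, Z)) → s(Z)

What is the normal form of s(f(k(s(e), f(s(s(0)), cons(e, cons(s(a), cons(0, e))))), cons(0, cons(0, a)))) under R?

1. s(f(k(s(e), f(s(s(0)), cons(e, cons(s(a), cons(0, e))))), cons(0, cons(0, a))))  →  s(f(k(s(e), s(0)), cons(0, cons(0, a))))   [R2 at 1.1.2]
2. s(f(k(s(e), s(0)), cons(0, cons(0, a))))  →  s(f(s(e), cons(0, cons(0, a))))   [R3 at 1.1]
3. s(f(s(e), cons(0, cons(0, a))))  →  s(e)   [R2 at 1]

s(e)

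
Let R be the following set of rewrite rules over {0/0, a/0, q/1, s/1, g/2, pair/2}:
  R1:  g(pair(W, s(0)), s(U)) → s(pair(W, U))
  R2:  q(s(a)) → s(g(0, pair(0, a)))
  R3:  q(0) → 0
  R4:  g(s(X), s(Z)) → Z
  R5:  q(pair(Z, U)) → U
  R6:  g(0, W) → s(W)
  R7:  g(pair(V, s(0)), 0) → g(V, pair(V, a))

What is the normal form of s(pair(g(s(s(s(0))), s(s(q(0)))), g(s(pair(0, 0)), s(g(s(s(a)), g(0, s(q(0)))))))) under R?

1. s(pair(g(s(s(s(0))), s(s(q(0)))), g(s(pair(0, 0)), s(g(s(s(a)), g(0, s(q(0))))))))  →  s(pair(s(q(0)), g(s(pair(0, 0)), s(g(s(s(a)), g(0, s(q(0))))))))   [R4 at 1.1]
2. s(pair(s(q(0)), g(s(pair(0, 0)), s(g(s(s(a)), g(0, s(q(0))))))))  →  s(pair(s(0), g(s(pair(0, 0)), s(g(s(s(a)), g(0, s(q(0))))))))   [R3 at 1.1.1]
3. s(pair(s(0), g(s(pair(0, 0)), s(g(s(s(a)), g(0, s(q(0))))))))  →  s(pair(s(0), g(s(s(a)), g(0, s(q(0))))))   [R4 at 1.2]
4. s(pair(s(0), g(s(s(a)), g(0, s(q(0))))))  →  s(pair(s(0), g(s(s(a)), s(s(q(0))))))   [R6 at 1.2.2]
5. s(pair(s(0), g(s(s(a)), s(s(q(0))))))  →  s(pair(s(0), s(q(0))))   [R4 at 1.2]
6. s(pair(s(0), s(q(0))))  →  s(pair(s(0), s(0)))   [R3 at 1.2.1]

s(pair(s(0), s(0)))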